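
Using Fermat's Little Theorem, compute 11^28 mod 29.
By Fermat's Little Theorem, 11^{28} ≡ 1 (mod 29) since 29 is prime and gcd(11, 29) = 1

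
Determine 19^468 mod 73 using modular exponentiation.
Using Fermat: 19^{72} ≡ 1 mod 73. 468 ≡ 36 mod 72. So 19^{468} ≡ 19^{36} ≡ 1 mod 73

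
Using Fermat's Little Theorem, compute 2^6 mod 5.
By Fermat: 2^{4} ≡ 1 (mod 5). So 2^{6} = 2^{4} · 2^{2} ≡ 2^{2} ≡ 4 (mod 5)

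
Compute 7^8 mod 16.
By repeated squaring (mod 16): 7^{1}≡7, 7^{2}≡1, 7^{4}≡1, 7^{8}≡1. So 7^{8} ≡ 1 (mod 16)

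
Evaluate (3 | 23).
(3/23) = 3^{11} mod 23 = 1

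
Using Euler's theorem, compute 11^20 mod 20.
By Euler: 11^{8} ≡ 1 mod 20 since gcd(11, 20) = 1. 20 = 2×8 + 4. So 11^{20} ≡ 11^{4} ≡ 1 mod 20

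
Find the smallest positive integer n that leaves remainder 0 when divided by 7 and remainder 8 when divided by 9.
M = 7 × 9 = 63. M₁ = 9, y₁ ≡ 4 (mod 7). M₂ = 7, y₂ ≡ 4 (mod 9). n = 0×9×4 + 8×7×4 ≡ 35 (mod 63)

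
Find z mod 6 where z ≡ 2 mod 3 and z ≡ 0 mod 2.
M = 3 × 2 = 6. M₁ = 2, y₁ ≡ 2 mod 3. M₂ = 3, y₂ ≡ 1 mod 2. z = 2×2×2 + 0×3×1 ≡ 2 mod 6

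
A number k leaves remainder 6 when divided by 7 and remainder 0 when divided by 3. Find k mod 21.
M = 7 × 3 = 21. M₁ = 3, y₁ ≡ 5 mod 7. M₂ = 7, y₂ ≡ 1 mod 3. k = 6×3×5 + 0×7×1 ≡ 6 mod 21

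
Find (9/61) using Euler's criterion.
(9/61) = 9^{30} mod 61 = 1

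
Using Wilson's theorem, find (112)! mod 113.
By Wilson's theorem, (112)! ≡ -1 ≡ 112 (mod 113)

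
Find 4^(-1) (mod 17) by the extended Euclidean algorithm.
Extended GCD: 4(-4) + 17(1) = 1. So 4^(-1) ≡ -4 ≡ 13 (mod 17). Verify: 4 × 13 = 52 ≡ 1 (mod 17)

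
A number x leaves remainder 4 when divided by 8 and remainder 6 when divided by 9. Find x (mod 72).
M = 8 × 9 = 72. M₁ = 9, y₁ ≡ 1 (mod 8). M₂ = 8, y₂ ≡ 8 (mod 9). x = 4×9×1 + 6×8×8 ≡ 60 (mod 72)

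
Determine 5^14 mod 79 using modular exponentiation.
By repeated squaring mod 79: 5^{1}≡5, 5^{2}≡25, 5^{4}≡72, 5^{8}≡49. Then 5^{14} = 5^{8+4+2} ≡ 49 × 72 × 25 ≡ 36 mod 79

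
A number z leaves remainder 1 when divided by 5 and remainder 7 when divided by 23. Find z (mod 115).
M = 5 × 23 = 115. M₁ = 23, y₁ ≡ 2 (mod 5). M₂ = 5, y₂ ≡ 14 (mod 23). z = 1×23×2 + 7×5×14 ≡ 76 (mod 115)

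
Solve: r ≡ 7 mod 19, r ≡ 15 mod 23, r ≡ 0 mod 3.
M = 19 × 23 × 3 = 1311. M₁ = 69, y₁ ≡ 8 mod 19. M₂ = 57, y₂ ≡ 21 mod 23. M₃ = 437, y₃ ≡ 2 mod 3. r = 7×69×8 + 15×57×21 + 0×437×2 ≡ 843 mod 1311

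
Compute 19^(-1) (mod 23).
Since 23 is prime, by Fermat 19^(-1) ≡ 19^{21} ≡ 17 (mod 23). Verify: 19 × 17 = 323 ≡ 1 (mod 23)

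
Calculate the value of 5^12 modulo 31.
By repeated squaring (mod 31): 5^{1}≡5, 5^{2}≡25, 5^{4}≡5, 5^{8}≡25. Then 5^{12} = 5^{8+4} ≡ 25 × 5 ≡ 1 (mod 31)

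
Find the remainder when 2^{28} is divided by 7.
By Fermat: 2^{6} ≡ 1 (mod 7). 28 = 4×6 + 4. So 2^{28} ≡ 2^{4} ≡ 2 (mod 7)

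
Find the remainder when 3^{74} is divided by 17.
By Fermat: 3^{16} ≡ 1 (mod 17). 74 = 4×16 + 10. So 3^{74} ≡ 3^{10} ≡ 8 (mod 17)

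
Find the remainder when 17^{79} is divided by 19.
By Fermat: 17^{18} ≡ 1 mod 19. 79 = 4×18 + 7. So 17^{79} ≡ 17^{7} ≡ 5 mod 19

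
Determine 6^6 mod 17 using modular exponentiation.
By repeated squaring (mod 17): 6^{1}≡6, 6^{2}≡2, 6^{4}≡4. Then 6^{6} = 6^{4+2} ≡ 4 × 2 ≡ 8 (mod 17)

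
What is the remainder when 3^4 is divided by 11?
3^{4} = 81 ≡ 4 mod 11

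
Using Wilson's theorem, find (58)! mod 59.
By Wilson's theorem, (58)! ≡ -1 ≡ 58 (mod 59)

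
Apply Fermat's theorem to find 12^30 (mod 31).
By Fermat's Little Theorem, 12^{30} ≡ 1 (mod 31) since 31 is prime and gcd(12, 31) = 1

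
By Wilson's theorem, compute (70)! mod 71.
By Wilson's theorem, (70)! ≡ -1 ≡ 70 mod 71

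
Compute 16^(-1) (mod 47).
Since 47 is prime, by Fermat 16^(-1) ≡ 16^{45} ≡ 3 (mod 47). Verify: 16 × 3 = 48 ≡ 1 (mod 47)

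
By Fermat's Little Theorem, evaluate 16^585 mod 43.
By Fermat: 16^{42} ≡ 1 (mod 43). 585 ≡ 39 (mod 42). So 16^{585} ≡ 16^{39} ≡ 4 (mod 43)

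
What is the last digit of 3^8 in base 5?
Using Fermat: 3^{4} ≡ 1 mod 5. 8 ≡ 0 mod 4. So 3^{8} ≡ 3^{0} ≡ 1 mod 5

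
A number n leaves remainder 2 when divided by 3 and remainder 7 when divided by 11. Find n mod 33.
M = 3 × 11 = 33. M₁ = 11, y₁ ≡ 2 mod 3. M₂ = 3, y₂ ≡ 4 mod 11. n = 2×11×2 + 7×3×4 ≡ 29 mod 33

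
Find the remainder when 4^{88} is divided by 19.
By Fermat: 4^{18} ≡ 1 (mod 19). 88 = 4×18 + 16. So 4^{88} ≡ 4^{16} ≡ 6 (mod 19)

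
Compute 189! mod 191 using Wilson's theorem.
(190)! = (189)! × (190) ≡ -1 mod 191. So (189)! ≡ -1 × (190)^(-1) ≡ (-1)×(-1) = 1 mod 191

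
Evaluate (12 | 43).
(12/43) = 12^{21} mod 43 = -1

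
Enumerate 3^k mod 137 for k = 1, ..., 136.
3^1, 3^2, ..., 3^{136} mod 137: [3, 9, 27, 81, 106, 44, 132, 122, 92, 2, 6, 18, 54, 25, 75, 88, 127, 107, 47, 4, 12, 36, 108, 50, 13, 39, 117, 77, 94, 8, 24, 72, 79, 100, 26, 78, 97, 17, 51, 16, 48, 7, 21, 63, 52, 19, 57, 34, 102, 32, 96, 14, 42, 126, 104, 38, 114, 68, 67, 64, 55, 28, 84, 115, 71, 76, 91, 136, 134, 128, 110, 56, 31, 93, 5, 15, 45, 135, 131, 119, 83, 112, 62, 49, 10, 30, 90, 133, 125, 101, 29, 87, 124, 98, 20, 60, 43, 129, 113, 65, 58, 37, 111, 59, 40, 120, 86, 121, 89, 130, 116, 74, 85, 118, 80, 103, 35, 105, 41, 123, 95, 11, 33, 99, 23, 69, 70, 73, 82, 109, 53, 22, 66, 61, 46, 1]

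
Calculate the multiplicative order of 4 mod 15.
Powers of 4 mod 15: 4^1≡4, 4^2≡1. Order = 2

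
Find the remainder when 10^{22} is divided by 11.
By Fermat: 10^{10} ≡ 1 (mod 11). 22 = 2×10 + 2. So 10^{22} ≡ 10^{2} ≡ 1 (mod 11)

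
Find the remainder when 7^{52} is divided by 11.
By Fermat: 7^{10} ≡ 1 mod 11. 52 = 5×10 + 2. So 7^{52} ≡ 7^{2} ≡ 5 mod 11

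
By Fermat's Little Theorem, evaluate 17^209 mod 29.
By Fermat: 17^{28} ≡ 1 mod 29. 209 ≡ 13 mod 28. So 17^{209} ≡ 17^{13} ≡ 17 mod 29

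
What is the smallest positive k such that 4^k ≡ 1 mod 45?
Powers of 4 mod 45: 4^1≡4, 4^2≡16, 4^3≡19, 4^4≡31, 4^5≡34, 4^6≡1. ord_45(4) = 6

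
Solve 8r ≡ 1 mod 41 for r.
Since 41 is prime, by Fermat 8^(-1) ≡ 8^{39} ≡ 36 mod 41. Verify: 8 × 36 = 288 ≡ 1 mod 41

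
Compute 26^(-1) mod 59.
Since 59 is prime, by Fermat 26^(-1) ≡ 26^{57} ≡ 25 mod 59. Verify: 26 × 25 = 650 ≡ 1 mod 59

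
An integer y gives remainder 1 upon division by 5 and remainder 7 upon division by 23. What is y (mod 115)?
M = 5 × 23 = 115. M₁ = 23, y₁ ≡ 2 (mod 5). M₂ = 5, y₂ ≡ 14 (mod 23). y = 1×23×2 + 7×5×14 ≡ 76 (mod 115)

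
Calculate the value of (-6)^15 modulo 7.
Using Fermat: (-6)^{6} ≡ 1 mod 7. 15 ≡ 3 mod 6. So (-6)^{15} ≡ (-6)^{3} ≡ 1 mod 7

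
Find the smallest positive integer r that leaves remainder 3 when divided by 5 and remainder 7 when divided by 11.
M = 5 × 11 = 55. M₁ = 11, y₁ ≡ 1 (mod 5). M₂ = 5, y₂ ≡ 9 (mod 11). r = 3×11×1 + 7×5×9 ≡ 18 (mod 55)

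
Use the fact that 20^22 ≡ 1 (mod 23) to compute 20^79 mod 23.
By Fermat: 20^{22} ≡ 1 (mod 23). 79 = 3×22 + 13. So 20^{79} ≡ 20^{13} ≡ 14 (mod 23)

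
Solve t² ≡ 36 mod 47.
The square roots of 36 mod 47 are 6 and 41. Verify: 6² = 36 ≡ 36 mod 47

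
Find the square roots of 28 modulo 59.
The square roots of 28 mod 59 are 21 and 38. Verify: 21² = 441 ≡ 28 (mod 59)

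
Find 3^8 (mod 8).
By repeated squaring (mod 8): 3^{1}≡3, 3^{2}≡1, 3^{4}≡1, 3^{8}≡1. So 3^{8} ≡ 1 (mod 8)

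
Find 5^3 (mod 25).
5^{3} = 125 ≡ 0 (mod 25)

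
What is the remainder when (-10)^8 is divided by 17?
By repeated squaring mod 17: (-10)^{1}≡7, (-10)^{2}≡15, (-10)^{4}≡4, (-10)^{8}≡16. So (-10)^{8} ≡ 16 mod 17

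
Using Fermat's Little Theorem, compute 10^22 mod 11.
By Fermat: 10^{10} ≡ 1 mod 11. 22 = 2×10 + 2. So 10^{22} ≡ 10^{2} ≡ 1 mod 11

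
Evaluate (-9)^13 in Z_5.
Using Fermat: (-9)^{4} ≡ 1 (mod 5). 13 ≡ 1 (mod 4). So (-9)^{13} ≡ (-9)^{1} ≡ 1 (mod 5)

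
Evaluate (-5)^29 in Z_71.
By repeated squaring mod 71: (-5)^{1}≡66, (-5)^{2}≡25, (-5)^{4}≡57, (-5)^{8}≡54, (-5)^{16}≡5. Then (-5)^{29} = (-5)^{16+8+4+1} ≡ 5 × 54 × 57 × 66 ≡ 14 mod 71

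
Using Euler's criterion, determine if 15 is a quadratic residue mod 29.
By Euler's criterion: 15^{14} ≡ 28 mod 29. Since this equals -1 (≡ 28), 15 is not a QR.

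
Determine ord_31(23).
Powers of 23 mod 31: 23^1≡23, 23^2≡2, 23^3≡15, 23^4≡4, 23^5≡30, 23^6≡8, 23^7≡29, 23^8≡16, 23^9≡27, 23^10≡1. So the order of 23 is 10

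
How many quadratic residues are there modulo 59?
Exactly half the non-zero residues mod a prime are QRs: (59-1)/2 = 29.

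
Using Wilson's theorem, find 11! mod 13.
(12)! = (11)! × (12) ≡ -1 (mod 13). So (11)! ≡ -1 × (12)^(-1) ≡ (-1)×(-1) = 1 (mod 13)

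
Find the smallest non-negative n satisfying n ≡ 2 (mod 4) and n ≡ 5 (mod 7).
M = 4 × 7 = 28. M₁ = 7, y₁ ≡ 3 (mod 4). M₂ = 4, y₂ ≡ 2 (mod 7). n = 2×7×3 + 5×4×2 ≡ 26 (mod 28)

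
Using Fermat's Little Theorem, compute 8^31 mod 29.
By Fermat: 8^{28} ≡ 1 mod 29. So 8^{31} = 8^{28} · 8^{3} ≡ 8^{3} ≡ 19 mod 29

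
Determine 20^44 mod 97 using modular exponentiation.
By repeated squaring (mod 97): 20^{1}≡20, 20^{2}≡12, 20^{4}≡47, 20^{8}≡75, 20^{16}≡96, 20^{32}≡1. Then 20^{44} = 20^{32+8+4} ≡ 1 × 75 × 47 ≡ 33 (mod 97)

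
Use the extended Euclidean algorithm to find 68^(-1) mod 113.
Extended GCD: 68(5) + 113(-3) = 1. So 68^(-1) ≡ 5 (mod 113). Verify: 68 × 5 = 340 ≡ 1 (mod 113)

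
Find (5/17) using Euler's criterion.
(5/17) = 5^{8} mod 17 = -1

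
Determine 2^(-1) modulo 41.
Since 41 is prime, by Fermat 2^(-1) ≡ 2^{39} ≡ 21 (mod 41). Verify: 2 × 21 = 42 ≡ 1 (mod 41)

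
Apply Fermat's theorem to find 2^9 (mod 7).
By Fermat: 2^{6} ≡ 1 (mod 7). So 2^{9} = 2^{6} · 2^{3} ≡ 2^{3} ≡ 1 (mod 7)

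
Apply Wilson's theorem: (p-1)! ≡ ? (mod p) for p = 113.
By Wilson's theorem, (112)! ≡ -1 ≡ 112 mod 113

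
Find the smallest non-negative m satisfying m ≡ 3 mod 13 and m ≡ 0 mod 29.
M = 13 × 29 = 377. M₁ = 29, y₁ ≡ 9 mod 13. M₂ = 13, y₂ ≡ 9 mod 29. m = 3×29×9 + 0×13×9 ≡ 29 mod 377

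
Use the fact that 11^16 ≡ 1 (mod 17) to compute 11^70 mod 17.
By Fermat: 11^{16} ≡ 1 (mod 17). 70 = 4×16 + 6. So 11^{70} ≡ 11^{6} ≡ 8 (mod 17)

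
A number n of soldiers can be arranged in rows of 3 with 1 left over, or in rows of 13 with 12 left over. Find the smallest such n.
M = 3 × 13 = 39. M₁ = 13, y₁ ≡ 1 (mod 3). M₂ = 3, y₂ ≡ 9 (mod 13). n = 1×13×1 + 12×3×9 ≡ 25 (mod 39)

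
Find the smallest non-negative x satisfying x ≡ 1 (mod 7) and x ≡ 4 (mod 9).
M = 7 × 9 = 63. M₁ = 9, y₁ ≡ 4 (mod 7). M₂ = 7, y₂ ≡ 4 (mod 9). x = 1×9×4 + 4×7×4 ≡ 22 (mod 63)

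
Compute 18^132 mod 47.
Using Fermat: 18^{46} ≡ 1 (mod 47). 132 ≡ 40 (mod 46). So 18^{132} ≡ 18^{40} ≡ 3 (mod 47)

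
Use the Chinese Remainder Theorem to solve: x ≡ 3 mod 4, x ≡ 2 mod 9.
M = 4 × 9 = 36. M₁ = 9, y₁ ≡ 1 mod 4. M₂ = 4, y₂ ≡ 7 mod 9. x = 3×9×1 + 2×4×7 ≡ 11 mod 36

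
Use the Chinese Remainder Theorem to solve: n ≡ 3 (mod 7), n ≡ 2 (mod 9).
M = 7 × 9 = 63. M₁ = 9, y₁ ≡ 4 (mod 7). M₂ = 7, y₂ ≡ 4 (mod 9). n = 3×9×4 + 2×7×4 ≡ 38 (mod 63)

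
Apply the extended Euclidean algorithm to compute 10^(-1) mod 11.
Extended GCD: 10(-1) + 11(1) = 1. So 10^(-1) ≡ -1 ≡ 10 (mod 11). Verify: 10 × 10 = 100 ≡ 1 (mod 11)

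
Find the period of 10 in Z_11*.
Powers of 10 mod 11: 10^1≡10, 10^2≡1. ord_11(10) = 2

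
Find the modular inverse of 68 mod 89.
Since 89 is prime, by Fermat 68^(-1) ≡ 68^{87} ≡ 72 (mod 89). Verify: 68 × 72 = 4896 ≡ 1 (mod 89)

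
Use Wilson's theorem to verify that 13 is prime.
(12)! mod 13 = 12. Since this equals -1 mod 13, Wilson confirms 13 is prime.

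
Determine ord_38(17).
Powers of 17 mod 38: 17^1≡17, 17^2≡23, 17^3≡11, 17^4≡35, 17^5≡25, 17^6≡7, 17^7≡5, 17^8≡9, 17^9≡1. So the order of 17 is 9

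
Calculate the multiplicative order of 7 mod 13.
Powers of 7 mod 13: 7^1≡7, 7^2≡10, 7^3≡5, 7^4≡9, 7^5≡11, 7^6≡12, 7^7≡6, 7^8≡3, 7^9≡8, 7^10≡4, 7^11≡2, 7^12≡1. Order = 12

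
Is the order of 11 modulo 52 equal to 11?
Powers of 11 mod 52: 11^1≡11, 11^2≡17, 11^3≡31, 11^4≡29, 11^5≡7, 11^6≡25, 11^7≡15, 11^8≡9, 11^9≡47, 11^10≡49, 11^11≡19, 11^12≡1. 11^11≡19≢1, so ord ≠ 11. No, the actual order is 12.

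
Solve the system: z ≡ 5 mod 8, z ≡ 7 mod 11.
M = 8 × 11 = 88. M₁ = 11, y₁ ≡ 3 mod 8. M₂ = 8, y₂ ≡ 7 mod 11. z = 5×11×3 + 7×8×7 ≡ 29 mod 88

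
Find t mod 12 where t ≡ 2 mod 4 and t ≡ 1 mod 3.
M = 4 × 3 = 12. M₁ = 3, y₁ ≡ 3 mod 4. M₂ = 4, y₂ ≡ 1 mod 3. t = 2×3×3 + 1×4×1 ≡ 10 mod 12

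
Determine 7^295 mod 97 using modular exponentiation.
Using Fermat: 7^{96} ≡ 1 (mod 97). 295 ≡ 7 (mod 96). So 7^{295} ≡ 7^{7} ≡ 13 (mod 97)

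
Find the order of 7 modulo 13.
Powers of 7 mod 13: 7^1≡7, 7^2≡10, 7^3≡5, 7^4≡9, 7^5≡11, 7^6≡12, 7^7≡6, 7^8≡3, 7^9≡8, 7^10≡4, 7^11≡2, 7^12≡1. Order = 12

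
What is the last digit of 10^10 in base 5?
By repeated squaring (mod 5): 10^{1}≡0, 10^{2}≡0, 10^{4}≡0, 10^{8}≡0. Then 10^{10} = 10^{8+2} ≡ 0 × 0 ≡ 0 (mod 5)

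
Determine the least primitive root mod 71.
g = 7. Powers: [7, 49, 59, 58, 51, 2, 14, ...] generates all 70 non-zero residues.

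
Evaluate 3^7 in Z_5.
Using Fermat: 3^{4} ≡ 1 (mod 5). 7 ≡ 3 (mod 4). So 3^{7} ≡ 3^{3} ≡ 2 (mod 5)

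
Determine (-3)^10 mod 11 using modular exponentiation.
Using Fermat: (-3)^{10} ≡ 1 mod 11. 10 ≡ 0 mod 10. So (-3)^{10} ≡ (-3)^{0} ≡ 1 mod 11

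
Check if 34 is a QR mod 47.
By Euler's criterion: 34^{23} ≡ 1 (mod 47). Since this equals 1, 34 is a QR.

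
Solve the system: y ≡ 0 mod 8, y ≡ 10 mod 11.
M = 8 × 11 = 88. M₁ = 11, y₁ ≡ 3 mod 8. M₂ = 8, y₂ ≡ 7 mod 11. y = 0×11×3 + 10×8×7 ≡ 32 mod 88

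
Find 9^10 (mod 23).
By repeated squaring (mod 23): 9^{1}≡9, 9^{2}≡12, 9^{4}≡6, 9^{8}≡13. Then 9^{10} = 9^{8+2} ≡ 13 × 12 ≡ 18 (mod 23)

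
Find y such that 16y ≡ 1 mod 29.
Since 29 is prime, by Fermat 16^(-1) ≡ 16^{27} ≡ 20 mod 29. Verify: 16 × 20 = 320 ≡ 1 mod 29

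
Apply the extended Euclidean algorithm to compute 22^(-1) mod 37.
Extended GCD: 22(-5) + 37(3) = 1. So 22^(-1) ≡ -5 ≡ 32 (mod 37). Verify: 22 × 32 = 704 ≡ 1 (mod 37)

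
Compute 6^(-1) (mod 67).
Since 67 is prime, by Fermat 6^(-1) ≡ 6^{65} ≡ 56 (mod 67). Verify: 6 × 56 = 336 ≡ 1 (mod 67)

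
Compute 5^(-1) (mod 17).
Since 17 is prime, by Fermat 5^(-1) ≡ 5^{15} ≡ 7 (mod 17). Verify: 5 × 7 = 35 ≡ 1 (mod 17)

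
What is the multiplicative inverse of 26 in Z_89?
Since 89 is prime, by Fermat 26^(-1) ≡ 26^{87} ≡ 24 (mod 89). Verify: 26 × 24 = 624 ≡ 1 (mod 89)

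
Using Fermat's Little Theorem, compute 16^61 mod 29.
By Fermat: 16^{28} ≡ 1 (mod 29). 61 = 2×28 + 5. So 16^{61} ≡ 16^{5} ≡ 23 (mod 29)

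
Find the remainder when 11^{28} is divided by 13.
By Fermat: 11^{12} ≡ 1 mod 13. 28 = 2×12 + 4. So 11^{28} ≡ 11^{4} ≡ 3 mod 13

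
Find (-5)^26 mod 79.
By repeated squaring mod 79: (-5)^{1}≡74, (-5)^{2}≡25, (-5)^{4}≡72, (-5)^{8}≡49, (-5)^{16}≡31. Then (-5)^{26} = (-5)^{16+8+2} ≡ 31 × 49 × 25 ≡ 55 mod 79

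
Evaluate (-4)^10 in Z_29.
By repeated squaring mod 29: (-4)^{1}≡25, (-4)^{2}≡16, (-4)^{4}≡24, (-4)^{8}≡25. Then (-4)^{10} = (-4)^{8+2} ≡ 25 × 16 ≡ 23 mod 29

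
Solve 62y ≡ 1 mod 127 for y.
Since 127 is prime, by Fermat 62^(-1) ≡ 62^{125} ≡ 84 mod 127. Verify: 62 × 84 = 5208 ≡ 1 mod 127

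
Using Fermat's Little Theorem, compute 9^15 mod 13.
By Fermat: 9^{12} ≡ 1 mod 13. So 9^{15} = 9^{12} · 9^{3} ≡ 9^{3} ≡ 1 mod 13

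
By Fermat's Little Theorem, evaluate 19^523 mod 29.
By Fermat: 19^{28} ≡ 1 (mod 29). 523 ≡ 19 (mod 28). So 19^{523} ≡ 19^{19} ≡ 8 (mod 29)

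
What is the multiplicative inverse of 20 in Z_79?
Since 79 is prime, by Fermat 20^(-1) ≡ 20^{77} ≡ 4 (mod 79). Verify: 20 × 4 = 80 ≡ 1 (mod 79)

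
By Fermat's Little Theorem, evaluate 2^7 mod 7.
By Fermat: 2^{6} ≡ 1 mod 7. So 2^{7} = 2^{6} · 2^{1} ≡ 2^{1} ≡ 2 mod 7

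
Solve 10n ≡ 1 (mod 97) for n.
Since 97 is prime, by Fermat 10^(-1) ≡ 10^{95} ≡ 68 (mod 97). Verify: 10 × 68 = 680 ≡ 1 (mod 97)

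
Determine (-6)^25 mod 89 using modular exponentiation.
By repeated squaring (mod 89): (-6)^{1}≡83, (-6)^{2}≡36, (-6)^{4}≡50, (-6)^{8}≡8, (-6)^{16}≡64. Then (-6)^{25} = (-6)^{16+8+1} ≡ 64 × 8 × 83 ≡ 43 (mod 89)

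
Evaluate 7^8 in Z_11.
By repeated squaring (mod 11): 7^{1}≡7, 7^{2}≡5, 7^{4}≡3, 7^{8}≡9. So 7^{8} ≡ 9 (mod 11)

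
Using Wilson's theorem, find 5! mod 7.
(6)! = (5)! × (6) ≡ -1 (mod 7). So (5)! ≡ -1 × (6)^(-1) ≡ (-1)×(-1) = 1 (mod 7)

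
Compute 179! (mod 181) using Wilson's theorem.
(180)! = (179)! × (180) ≡ -1 (mod 181). So (179)! ≡ -1 × (180)^(-1) ≡ (-1)×(-1) = 1 (mod 181)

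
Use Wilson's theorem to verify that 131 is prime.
(130)! mod 131 = 130. Since this equals -1 mod 131, Wilson confirms 131 is prime.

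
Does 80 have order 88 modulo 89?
80^{44} ≡ 1 (mod 89) and 44 < 88, so ord_89(80) = 44 ≠ 88 and 80 is not a primitive root.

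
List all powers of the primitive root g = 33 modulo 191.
33^1, 33^2, ..., 33^{190} mod 191: [33, 134, 29, 2, 66, 77, 58, 4, 132, 154, 116, 8, 73, 117, 41, 16, 146, 43, 82, 32, 101, 86, 164, 64, 11, 172, 137, 128, 22, 153, 83, 65, 44, 115, 166, 130, 88, 39, 141, 69, 176, 78, 91, 138, 161, 156, 182, 85, 131, 121, 173, 170, 71, 51, 155, 149, 142, 102, 119, 107, 93, 13, 47, 23, 186, 26, 94, 46, 181, 52, 188, 92, 171, 104, 185, 184, 151, 17, 179, 177, 111, 34, 167, 163, 31, 68, 143, 135, 62, 136, 95, 79, 124, 81, 190, 158, 57, 162, 189, 125, 114, 133, 187, 59, 37, 75, 183, 118, 74, 150, 175, 45, 148, 109, 159, 90, 105, 27, 127, 180, 19, 54, 63, 169, 38, 108, 126, 147, 76, 25, 61, 103, 152, 50, 122, 15, 113, 100, 53, 30, 35, 9, 106, 60, 70, 18, 21, 120, 140, 36, 42, 49, 89, 72, 84, 98, 178, 144, 168, 5, 165, 97, 145, 10, 139, 3, 99, 20, 87, 6, 7, 40, 174, 12, 14, 80, 157, 24, 28, 160, 123, 48, 56, 129, 55, 96, 112, 67, 110, 1]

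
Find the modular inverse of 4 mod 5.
Since 5 is prime, by Fermat 4^(-1) ≡ 4^{3} ≡ 4 (mod 5). Verify: 4 × 4 = 16 ≡ 1 (mod 5)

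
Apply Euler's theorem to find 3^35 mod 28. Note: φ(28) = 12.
By Euler: 3^{12} ≡ 1 mod 28 since gcd(3, 28) = 1. 35 = 2×12 + 11. So 3^{35} ≡ 3^{11} ≡ 19 mod 28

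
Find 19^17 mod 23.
By repeated squaring mod 23: 19^{1}≡19, 19^{2}≡16, 19^{4}≡3, 19^{8}≡9, 19^{16}≡12. Then 19^{17} = 19^{16+1} ≡ 12 × 19 ≡ 21 mod 23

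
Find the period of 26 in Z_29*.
Powers of 26 mod 29: 26^1≡26, 26^2≡9, 26^3≡2, 26^4≡23, 26^5≡18, 26^6≡4, 26^7≡17, 26^8≡7, 26^9≡8, 26^10≡5, 26^11≡14, 26^12≡16, 26^13≡10, 26^14≡28, 26^15≡3, 26^16≡20, 26^17≡27, 26^18≡6, 26^19≡11, 26^20≡25, 26^21≡12, 26^22≡22, 26^23≡21, 26^24≡24, 26^25≡15, 26^26≡13, 26^27≡19, 26^28≡1. Order = 28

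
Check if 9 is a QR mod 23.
By Euler's criterion: 9^{11} ≡ 1 mod 23. Since this equals 1, 9 is a QR.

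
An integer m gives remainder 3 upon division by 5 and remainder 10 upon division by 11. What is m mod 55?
M = 5 × 11 = 55. M₁ = 11, y₁ ≡ 1 mod 5. M₂ = 5, y₂ ≡ 9 mod 11. m = 3×11×1 + 10×5×9 ≡ 43 mod 55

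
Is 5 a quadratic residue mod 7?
By Euler's criterion: 5^{3} ≡ 6 (mod 7). Since this equals -1 (≡ 6), 5 is not a QR.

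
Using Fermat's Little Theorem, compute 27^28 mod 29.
By Fermat's Little Theorem, 27^{28} ≡ 1 mod 29 since 29 is prime and gcd(27, 29) = 1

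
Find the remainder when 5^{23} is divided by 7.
By Fermat: 5^{6} ≡ 1 mod 7. 23 = 3×6 + 5. So 5^{23} ≡ 5^{5} ≡ 3 mod 7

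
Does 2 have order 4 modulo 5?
ord_5(2) divides 4. For each prime q|4: 2^{2}≡4, none ≡ 1. So 2 has order 4 and is a primitive root mod 5.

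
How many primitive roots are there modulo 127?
Number of primitive roots mod 127 = φ(p-1) = φ(126) = 36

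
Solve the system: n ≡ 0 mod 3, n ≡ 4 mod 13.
M = 3 × 13 = 39. M₁ = 13, y₁ ≡ 1 mod 3. M₂ = 3, y₂ ≡ 9 mod 13. n = 0×13×1 + 4×3×9 ≡ 30 mod 39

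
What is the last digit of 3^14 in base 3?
By repeated squaring mod 3: 3^{1}≡0, 3^{2}≡0, 3^{4}≡0, 3^{8}≡0. Then 3^{14} = 3^{8+4+2} ≡ 0 × 0 × 0 ≡ 0 mod 3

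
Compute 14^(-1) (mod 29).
Since 29 is prime, by Fermat 14^(-1) ≡ 14^{27} ≡ 27 (mod 29). Verify: 14 × 27 = 378 ≡ 1 (mod 29)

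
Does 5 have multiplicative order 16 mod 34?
Powers of 5 mod 34: 5^1≡5, 5^2≡25, 5^3≡23, 5^4≡13, 5^5≡31, 5^6≡19, 5^7≡27, 5^8≡33, 5^9≡29, 5^10≡9, 5^11≡11, 5^12≡21, 5^13≡3, 5^14≡15, 5^15≡7, 5^16≡1. First k with 5^k≡1 is k=16. Yes, ord_34(5) = 16.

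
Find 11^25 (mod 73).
By repeated squaring (mod 73): 11^{1}≡11, 11^{2}≡48, 11^{4}≡41, 11^{8}≡2, 11^{16}≡4. Then 11^{25} = 11^{16+8+1} ≡ 4 × 2 × 11 ≡ 15 (mod 73)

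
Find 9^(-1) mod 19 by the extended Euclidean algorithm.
Extended GCD: 9(-2) + 19(1) = 1. So 9^(-1) ≡ -2 ≡ 17 mod 19. Verify: 9 × 17 = 153 ≡ 1 mod 19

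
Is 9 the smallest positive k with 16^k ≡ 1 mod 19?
Powers of 16 mod 19: 16^1≡16, 16^2≡9, 16^3≡11, 16^4≡5, 16^5≡4, 16^6≡7, 16^7≡17, 16^8≡6, 16^9≡1. First k with 16^k≡1 is k=9. Yes, ord_19(16) = 9.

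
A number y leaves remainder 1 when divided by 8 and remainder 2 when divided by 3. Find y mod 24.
M = 8 × 3 = 24. M₁ = 3, y₁ ≡ 3 mod 8. M₂ = 8, y₂ ≡ 2 mod 3. y = 1×3×3 + 2×8×2 ≡ 17 mod 24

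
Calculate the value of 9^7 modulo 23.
By repeated squaring mod 23: 9^{1}≡9, 9^{2}≡12, 9^{4}≡6. Then 9^{7} = 9^{4+2+1} ≡ 6 × 12 × 9 ≡ 4 mod 23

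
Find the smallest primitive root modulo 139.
g = 2. Powers: [2, 4, 8, 16, 32, 64, 128, 117, 95, ...] generates all 138 non-zero residues.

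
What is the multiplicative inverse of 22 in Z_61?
Since 61 is prime, by Fermat 22^(-1) ≡ 22^{59} ≡ 25 (mod 61). Verify: 22 × 25 = 550 ≡ 1 (mod 61)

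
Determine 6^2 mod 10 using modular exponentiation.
6^{2} = 36 ≡ 6 mod 10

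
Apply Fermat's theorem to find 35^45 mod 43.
By Fermat: 35^{42} ≡ 1 mod 43. So 35^{45} = 35^{42} · 35^{3} ≡ 35^{3} ≡ 4 mod 43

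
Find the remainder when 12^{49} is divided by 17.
By Fermat: 12^{16} ≡ 1 (mod 17). 49 = 3×16 + 1. So 12^{49} ≡ 12^{1} ≡ 12 (mod 17)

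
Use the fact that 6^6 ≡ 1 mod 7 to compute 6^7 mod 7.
By Fermat: 6^{6} ≡ 1 mod 7. So 6^{7} = 6^{6} · 6^{1} ≡ 6^{1} ≡ 6 mod 7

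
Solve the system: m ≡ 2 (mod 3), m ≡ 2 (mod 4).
M = 3 × 4 = 12. M₁ = 4, y₁ ≡ 1 (mod 3). M₂ = 3, y₂ ≡ 3 (mod 4). m = 2×4×1 + 2×3×3 ≡ 2 (mod 12)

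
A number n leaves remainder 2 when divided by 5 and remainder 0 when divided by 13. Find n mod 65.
M = 5 × 13 = 65. M₁ = 13, y₁ ≡ 2 mod 5. M₂ = 5, y₂ ≡ 8 mod 13. n = 2×13×2 + 0×5×8 ≡ 52 mod 65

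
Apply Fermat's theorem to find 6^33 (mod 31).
By Fermat: 6^{30} ≡ 1 (mod 31). So 6^{33} = 6^{30} · 6^{3} ≡ 6^{3} ≡ 30 (mod 31)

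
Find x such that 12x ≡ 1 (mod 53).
Since 53 is prime, by Fermat 12^(-1) ≡ 12^{51} ≡ 31 (mod 53). Verify: 12 × 31 = 372 ≡ 1 (mod 53)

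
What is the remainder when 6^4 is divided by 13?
6^{4} = 1296 ≡ 9 (mod 13)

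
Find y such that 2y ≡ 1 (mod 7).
Since 7 is prime, by Fermat 2^(-1) ≡ 2^{5} ≡ 4 (mod 7). Verify: 2 × 4 = 8 ≡ 1 (mod 7)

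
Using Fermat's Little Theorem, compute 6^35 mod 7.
By Fermat: 6^{6} ≡ 1 mod 7. 35 = 5×6 + 5. So 6^{35} ≡ 6^{5} ≡ 6 mod 7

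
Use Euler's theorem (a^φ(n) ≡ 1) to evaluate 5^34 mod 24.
By Euler: 5^{8} ≡ 1 (mod 24) since gcd(5, 24) = 1. 34 = 4×8 + 2. So 5^{34} ≡ 5^{2} ≡ 1 (mod 24)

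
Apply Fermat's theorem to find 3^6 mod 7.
By Fermat's Little Theorem, 3^{6} ≡ 1 mod 7 since 7 is prime and gcd(3, 7) = 1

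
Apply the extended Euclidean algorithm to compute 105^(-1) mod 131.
Extended GCD: 105(5) + 131(-4) = 1. So 105^(-1) ≡ 5 mod 131. Verify: 105 × 5 = 525 ≡ 1 mod 131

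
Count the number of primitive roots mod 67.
There are φ(67-1) = φ(66) = 20 primitive roots modulo 67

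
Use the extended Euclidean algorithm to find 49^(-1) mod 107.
Extended GCD: 49(-24) + 107(11) = 1. So 49^(-1) ≡ -24 ≡ 83 (mod 107). Verify: 49 × 83 = 4067 ≡ 1 (mod 107)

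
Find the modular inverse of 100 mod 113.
Since 113 is prime, by Fermat 100^(-1) ≡ 100^{111} ≡ 26 (mod 113). Verify: 100 × 26 = 2600 ≡ 1 (mod 113)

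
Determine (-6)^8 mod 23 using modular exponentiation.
By repeated squaring (mod 23): (-6)^{1}≡17, (-6)^{2}≡13, (-6)^{4}≡8, (-6)^{8}≡18. So (-6)^{8} ≡ 18 (mod 23)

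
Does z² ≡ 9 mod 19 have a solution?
By Euler's criterion: 9^{9} ≡ 1 mod 19. Since this equals 1, 9 is a QR.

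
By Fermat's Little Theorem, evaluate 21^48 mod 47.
By Fermat: 21^{46} ≡ 1 (mod 47). So 21^{48} = 21^{46} · 21^{2} ≡ 21^{2} ≡ 18 (mod 47)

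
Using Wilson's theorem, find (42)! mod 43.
By Wilson's theorem, (42)! ≡ -1 ≡ 42 (mod 43)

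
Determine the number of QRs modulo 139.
For prime 139, there are (p-1)/2 = (139-1)/2 = 69 quadratic residues (excluding 0).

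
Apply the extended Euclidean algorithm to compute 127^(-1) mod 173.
Extended GCD: 127(-79) + 173(58) = 1. So 127^(-1) ≡ -79 ≡ 94 (mod 173). Verify: 127 × 94 = 11938 ≡ 1 (mod 173)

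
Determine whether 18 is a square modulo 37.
By Euler's criterion: 18^{18} ≡ 36 (mod 37). Since this equals -1 (≡ 36), 18 is not a QR.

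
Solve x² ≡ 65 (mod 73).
The square roots of 65 mod 73 are 24 and 49. Verify: 24² = 576 ≡ 65 (mod 73)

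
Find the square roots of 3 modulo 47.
The square roots of 3 mod 47 are 12 and 35. Verify: 12² = 144 ≡ 3 mod 47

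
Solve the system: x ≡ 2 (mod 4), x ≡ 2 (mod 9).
M = 4 × 9 = 36. M₁ = 9, y₁ ≡ 1 (mod 4). M₂ = 4, y₂ ≡ 7 (mod 9). x = 2×9×1 + 2×4×7 ≡ 2 (mod 36)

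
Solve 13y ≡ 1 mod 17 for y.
Since 17 is prime, by Fermat 13^(-1) ≡ 13^{15} ≡ 4 mod 17. Verify: 13 × 4 = 52 ≡ 1 mod 17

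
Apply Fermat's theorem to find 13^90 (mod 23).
By Fermat: 13^{22} ≡ 1 (mod 23). 90 = 4×22 + 2. So 13^{90} ≡ 13^{2} ≡ 8 (mod 23)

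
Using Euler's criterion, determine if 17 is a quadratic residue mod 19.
By Euler's criterion: 17^{9} ≡ 1 mod 19. Since this equals 1, 17 is a QR.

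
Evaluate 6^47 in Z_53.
By repeated squaring mod 53: 6^{1}≡6, 6^{2}≡36, 6^{4}≡24, 6^{8}≡46, 6^{16}≡49, 6^{32}≡16. Then 6^{47} = 6^{32+8+4+2+1} ≡ 16 × 46 × 24 × 36 × 6 ≡ 7 mod 53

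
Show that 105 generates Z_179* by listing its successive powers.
105^1, 105^2, ..., 105^{178} mod 179: [105, 106, 32, 138, 170, 129, 120, 70, 11, 81, 92, 173, 86, 80, 166, 67, 54, 121, 175, 117, 113, 51, 164, 36, 21, 57, 78, 135, 34, 169, 24, 14, 38, 52, 90, 142, 53, 16, 69, 85, 154, 60, 35, 95, 130, 46, 176, 43, 40, 83, 123, 27, 150, 177, 148, 146, 115, 82, 18, 100, 118, 39, 157, 17, 174, 12, 7, 19, 26, 45, 71, 116, 8, 124, 132, 77, 30, 107, 137, 65, 23, 88, 111, 20, 131, 151, 103, 75, 178, 74, 73, 147, 41, 9, 50, 59, 109, 168, 98, 87, 6, 93, 99, 13, 112, 125, 58, 4, 62, 66, 128, 15, 143, 158, 122, 101, 44, 145, 10, 155, 165, 141, 127, 89, 37, 126, 163, 110, 94, 25, 119, 144, 84, 49, 133, 3, 136, 139, 96, 56, 152, 29, 2, 31, 33, 64, 97, 161, 79, 61, 140, 22, 162, 5, 167, 172, 160, 153, 134, 108, 63, 171, 55, 47, 102, 149, 72, 42, 114, 156, 91, 68, 159, 48, 28, 76, 104, 1]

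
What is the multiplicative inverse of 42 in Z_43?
Since 43 is prime, by Fermat 42^(-1) ≡ 42^{41} ≡ 42 mod 43. Verify: 42 × 42 = 1764 ≡ 1 mod 43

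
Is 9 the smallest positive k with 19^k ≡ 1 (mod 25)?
Powers of 19 mod 25: 19^1≡19, 19^2≡11, 19^3≡9, 19^4≡21, 19^5≡24, 19^6≡6, 19^7≡14, 19^8≡16, 19^9≡4, 19^10≡1. 19^9≡4≢1, so ord ≠ 9. No, the actual order is 10.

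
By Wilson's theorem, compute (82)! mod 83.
By Wilson's theorem, (82)! ≡ -1 ≡ 82 mod 83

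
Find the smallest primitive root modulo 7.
g = 3. For each prime q|6: 3^{3}≡6, 3^{2}≡2, none ≡ 1, so ord_7(3) = 6 and 3 is a primitive root.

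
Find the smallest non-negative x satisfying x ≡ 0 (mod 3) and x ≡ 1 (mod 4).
M = 3 × 4 = 12. M₁ = 4, y₁ ≡ 1 (mod 3). M₂ = 3, y₂ ≡ 3 (mod 4). x = 0×4×1 + 1×3×3 ≡ 9 (mod 12)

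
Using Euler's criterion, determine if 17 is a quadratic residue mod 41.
By Euler's criterion: 17^{20} ≡ 40 (mod 41). Since this equals -1 (≡ 40), 17 is not a QR.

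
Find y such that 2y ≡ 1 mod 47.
Since 47 is prime, by Fermat 2^(-1) ≡ 2^{45} ≡ 24 mod 47. Verify: 2 × 24 = 48 ≡ 1 mod 47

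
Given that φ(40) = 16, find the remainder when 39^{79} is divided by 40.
By Euler: 39^{16} ≡ 1 (mod 40) since gcd(39, 40) = 1. 79 = 4×16 + 15. So 39^{79} ≡ 39^{15} ≡ 39 (mod 40)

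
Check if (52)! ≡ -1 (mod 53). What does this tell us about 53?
(52)! mod 53 = 52. Since this equals -1 (mod 53), Wilson confirms 53 is prime.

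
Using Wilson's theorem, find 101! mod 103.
(102)! = (101)! × (102) ≡ -1 (mod 103). So (101)! ≡ -1 × (102)^(-1) ≡ (-1)×(-1) = 1 (mod 103)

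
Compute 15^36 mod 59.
By repeated squaring (mod 59): 15^{1}≡15, 15^{2}≡48, 15^{4}≡3, 15^{8}≡9, 15^{16}≡22, 15^{32}≡12. Then 15^{36} = 15^{32+4} ≡ 12 × 3 ≡ 36 (mod 59)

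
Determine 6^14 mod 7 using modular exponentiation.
Using Fermat: 6^{6} ≡ 1 mod 7. 14 ≡ 2 mod 6. So 6^{14} ≡ 6^{2} ≡ 1 mod 7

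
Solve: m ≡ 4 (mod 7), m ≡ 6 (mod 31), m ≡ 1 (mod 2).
M = 7 × 31 × 2 = 434. M₁ = 62, y₁ ≡ 6 (mod 7). M₂ = 14, y₂ ≡ 20 (mod 31). M₃ = 217, y₃ ≡ 1 (mod 2). m = 4×62×6 + 6×14×20 + 1×217×1 ≡ 347 (mod 434)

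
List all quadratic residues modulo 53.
QRs mod 53: {1, 4, 6, 7, 9, 10, 11, 13, 15, 16, 17, 24, 25, 28, 29, 36, 37, 38, 40, 42, 43, 44, 46, 47, 49, 52}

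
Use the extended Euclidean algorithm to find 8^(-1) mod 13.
Extended GCD: 8(5) + 13(-3) = 1. So 8^(-1) ≡ 5 (mod 13). Verify: 8 × 5 = 40 ≡ 1 (mod 13)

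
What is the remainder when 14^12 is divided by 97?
By repeated squaring (mod 97): 14^{1}≡14, 14^{2}≡2, 14^{4}≡4, 14^{8}≡16. Then 14^{12} = 14^{8+4} ≡ 16 × 4 ≡ 64 (mod 97)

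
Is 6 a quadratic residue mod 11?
By Euler's criterion: 6^{5} ≡ 10 (mod 11). Since this equals -1 (≡ 10), 6 is not a QR.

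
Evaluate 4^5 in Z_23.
By repeated squaring (mod 23): 4^{1}≡4, 4^{2}≡16, 4^{4}≡3. Then 4^{5} = 4^{4+1} ≡ 3 × 4 ≡ 12 (mod 23)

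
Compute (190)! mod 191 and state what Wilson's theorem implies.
(190)! mod 191 = 190. Since this equals -1 (mod 191), Wilson confirms 191 is prime.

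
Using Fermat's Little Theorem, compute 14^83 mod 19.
By Fermat: 14^{18} ≡ 1 mod 19. 83 = 4×18 + 11. So 14^{83} ≡ 14^{11} ≡ 13 mod 19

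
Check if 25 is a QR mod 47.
By Euler's criterion: 25^{23} ≡ 1 mod 47. Since this equals 1, 25 is a QR.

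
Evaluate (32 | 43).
(32/43) = 32^{21} mod 43 = -1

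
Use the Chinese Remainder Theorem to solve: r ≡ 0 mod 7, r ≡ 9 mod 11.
M = 7 × 11 = 77. M₁ = 11, y₁ ≡ 2 mod 7. M₂ = 7, y₂ ≡ 8 mod 11. r = 0×11×2 + 9×7×8 ≡ 42 mod 77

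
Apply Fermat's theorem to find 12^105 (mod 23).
By Fermat: 12^{22} ≡ 1 (mod 23). 105 = 4×22 + 17. So 12^{105} ≡ 12^{17} ≡ 9 (mod 23)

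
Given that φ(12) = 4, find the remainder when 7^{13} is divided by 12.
By Euler: 7^{4} ≡ 1 (mod 12) since gcd(7, 12) = 1. 13 = 3×4 + 1. So 7^{13} ≡ 7^{1} ≡ 7 (mod 12)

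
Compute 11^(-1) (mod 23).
Since 23 is prime, by Fermat 11^(-1) ≡ 11^{21} ≡ 21 (mod 23). Verify: 11 × 21 = 231 ≡ 1 (mod 23)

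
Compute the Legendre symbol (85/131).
(85/131) = 85^{65} mod 131 = -1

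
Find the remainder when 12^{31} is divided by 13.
By Fermat: 12^{12} ≡ 1 (mod 13). 31 = 2×12 + 7. So 12^{31} ≡ 12^{7} ≡ 12 (mod 13)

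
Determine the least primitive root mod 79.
g = 3. For each prime q|78: 3^{39}≡78, 3^{26}≡23, 3^{6}≡18, none ≡ 1, so ord_79(3) = 78 and 3 is a primitive root.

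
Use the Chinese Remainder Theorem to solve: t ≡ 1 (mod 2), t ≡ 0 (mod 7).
M = 2 × 7 = 14. M₁ = 7, y₁ ≡ 1 (mod 2). M₂ = 2, y₂ ≡ 4 (mod 7). t = 1×7×1 + 0×2×4 ≡ 7 (mod 14)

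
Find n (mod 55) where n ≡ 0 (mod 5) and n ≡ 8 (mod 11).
M = 5 × 11 = 55. M₁ = 11, y₁ ≡ 1 (mod 5). M₂ = 5, y₂ ≡ 9 (mod 11). n = 0×11×1 + 8×5×9 ≡ 30 (mod 55)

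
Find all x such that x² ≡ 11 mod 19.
The square roots of 11 mod 19 are 7 and 12. Verify: 7² = 49 ≡ 11 mod 19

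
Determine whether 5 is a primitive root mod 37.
ord_37(5) divides 36. For each prime q|36: 5^{18}≡36, 5^{12}≡10, none ≡ 1. So 5 has order 36 and is a primitive root mod 37.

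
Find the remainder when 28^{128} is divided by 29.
By Fermat: 28^{28} ≡ 1 (mod 29). 128 = 4×28 + 16. So 28^{128} ≡ 28^{16} ≡ 1 (mod 29)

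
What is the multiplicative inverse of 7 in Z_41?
Since 41 is prime, by Fermat 7^(-1) ≡ 7^{39} ≡ 6 mod 41. Verify: 7 × 6 = 42 ≡ 1 mod 41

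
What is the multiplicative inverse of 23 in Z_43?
Since 43 is prime, by Fermat 23^(-1) ≡ 23^{41} ≡ 15 mod 43. Verify: 23 × 15 = 345 ≡ 1 mod 43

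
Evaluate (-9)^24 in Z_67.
By repeated squaring mod 67: (-9)^{1}≡58, (-9)^{2}≡14, (-9)^{4}≡62, (-9)^{8}≡25, (-9)^{16}≡22. Then (-9)^{24} = (-9)^{16+8} ≡ 22 × 25 ≡ 14 mod 67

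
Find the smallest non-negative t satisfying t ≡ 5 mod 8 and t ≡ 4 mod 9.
M = 8 × 9 = 72. M₁ = 9, y₁ ≡ 1 mod 8. M₂ = 8, y₂ ≡ 8 mod 9. t = 5×9×1 + 4×8×8 ≡ 13 mod 72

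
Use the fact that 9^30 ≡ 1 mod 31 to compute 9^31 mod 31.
By Fermat: 9^{30} ≡ 1 mod 31. So 9^{31} = 9^{30} · 9^{1} ≡ 9^{1} ≡ 9 mod 31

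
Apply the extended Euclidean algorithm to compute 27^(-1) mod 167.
Extended GCD: 27(-68) + 167(11) = 1. So 27^(-1) ≡ -68 ≡ 99 mod 167. Verify: 27 × 99 = 2673 ≡ 1 mod 167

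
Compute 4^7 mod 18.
By repeated squaring (mod 18): 4^{1}≡4, 4^{2}≡16, 4^{4}≡4. Then 4^{7} = 4^{4+2+1} ≡ 4 × 16 × 4 ≡ 4 (mod 18)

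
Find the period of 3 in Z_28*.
Powers of 3 mod 28: 3^1≡3, 3^2≡9, 3^3≡27, 3^4≡25, 3^5≡19, 3^6≡1. ord_28(3) = 6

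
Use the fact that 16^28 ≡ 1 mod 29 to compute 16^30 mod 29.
By Fermat: 16^{28} ≡ 1 mod 29. So 16^{30} = 16^{28} · 16^{2} ≡ 16^{2} ≡ 24 mod 29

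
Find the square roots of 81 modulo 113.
The square roots of 81 mod 113 are 104 and 9. Verify: 104² = 10816 ≡ 81 (mod 113)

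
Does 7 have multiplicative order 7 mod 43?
Powers of 7 mod 43: 7^1≡7, 7^2≡6, 7^3≡42, 7^4≡36, 7^5≡37, 7^6≡1. Already 7^6≡1, so the order is 6 < 7. No, the actual order is 6.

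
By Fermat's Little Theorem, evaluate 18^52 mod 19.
By Fermat: 18^{18} ≡ 1 (mod 19). 52 = 2×18 + 16. So 18^{52} ≡ 18^{16} ≡ 1 (mod 19)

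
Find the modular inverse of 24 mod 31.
Since 31 is prime, by Fermat 24^(-1) ≡ 24^{29} ≡ 22 (mod 31). Verify: 24 × 22 = 528 ≡ 1 (mod 31)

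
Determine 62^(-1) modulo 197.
Since 197 is prime, by Fermat 62^(-1) ≡ 62^{195} ≡ 143 (mod 197). Verify: 62 × 143 = 8866 ≡ 1 (mod 197)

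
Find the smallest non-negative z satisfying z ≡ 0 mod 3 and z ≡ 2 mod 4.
M = 3 × 4 = 12. M₁ = 4, y₁ ≡ 1 mod 3. M₂ = 3, y₂ ≡ 3 mod 4. z = 0×4×1 + 2×3×3 ≡ 6 mod 12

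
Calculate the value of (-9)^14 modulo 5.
Using Fermat: (-9)^{4} ≡ 1 (mod 5). 14 ≡ 2 (mod 4). So (-9)^{14} ≡ (-9)^{2} ≡ 1 (mod 5)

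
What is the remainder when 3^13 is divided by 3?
By repeated squaring mod 3: 3^{1}≡0, 3^{2}≡0, 3^{4}≡0, 3^{8}≡0. Then 3^{13} = 3^{8+4+1} ≡ 0 × 0 × 0 ≡ 0 mod 3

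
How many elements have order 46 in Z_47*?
There are φ(47-1) = φ(46) = 22 primitive roots modulo 47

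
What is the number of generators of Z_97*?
A prime p has φ(p-1) primitive roots; here φ(96) = 32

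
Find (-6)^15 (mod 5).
Using Fermat: (-6)^{4} ≡ 1 (mod 5). 15 ≡ 3 (mod 4). So (-6)^{15} ≡ (-6)^{3} ≡ 4 (mod 5)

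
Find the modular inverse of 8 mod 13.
Since 13 is prime, by Fermat 8^(-1) ≡ 8^{11} ≡ 5 (mod 13). Verify: 8 × 5 = 40 ≡ 1 (mod 13)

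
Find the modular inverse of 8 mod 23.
Since 23 is prime, by Fermat 8^(-1) ≡ 8^{21} ≡ 3 mod 23. Verify: 8 × 3 = 24 ≡ 1 mod 23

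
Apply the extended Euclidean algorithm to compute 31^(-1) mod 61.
Extended GCD: 31(2) + 61(-1) = 1. So 31^(-1) ≡ 2 (mod 61). Verify: 31 × 2 = 62 ≡ 1 (mod 61)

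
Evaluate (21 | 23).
(21/23) = 21^{11} mod 23 = -1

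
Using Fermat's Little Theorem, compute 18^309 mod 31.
By Fermat: 18^{30} ≡ 1 mod 31. 309 ≡ 9 mod 30. So 18^{309} ≡ 18^{9} ≡ 2 mod 31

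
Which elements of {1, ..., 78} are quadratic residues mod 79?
QRs mod 79: {1, 2, 4, 5, 8, 9, 10, 11, 13, 16, 18, 19, 20, 21, 22, 23, 25, 26, 31, 32, 36, 38, 40, 42, 44, 45, 46, 49, 50, 51, 52, 55, 62, 64, 65, 67, 72, 73, 76}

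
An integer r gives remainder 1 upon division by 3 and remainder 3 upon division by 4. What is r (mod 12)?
M = 3 × 4 = 12. M₁ = 4, y₁ ≡ 1 (mod 3). M₂ = 3, y₂ ≡ 3 (mod 4). r = 1×4×1 + 3×3×3 ≡ 7 (mod 12)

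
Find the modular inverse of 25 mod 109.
Since 109 is prime, by Fermat 25^(-1) ≡ 25^{107} ≡ 48 (mod 109). Verify: 25 × 48 = 1200 ≡ 1 (mod 109)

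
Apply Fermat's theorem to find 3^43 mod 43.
By Fermat: 3^{42} ≡ 1 mod 43. So 3^{43} = 3^{42} · 3^{1} ≡ 3^{1} ≡ 3 mod 43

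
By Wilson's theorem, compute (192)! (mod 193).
By Wilson's theorem, (192)! ≡ -1 ≡ 192 (mod 193)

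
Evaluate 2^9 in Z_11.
By repeated squaring mod 11: 2^{1}≡2, 2^{2}≡4, 2^{4}≡5, 2^{8}≡3. Then 2^{9} = 2^{8+1} ≡ 3 × 2 ≡ 6 mod 11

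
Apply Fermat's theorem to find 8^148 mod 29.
By Fermat: 8^{28} ≡ 1 mod 29. 148 = 5×28 + 8. So 8^{148} ≡ 8^{8} ≡ 20 mod 29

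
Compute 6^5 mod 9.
By repeated squaring mod 9: 6^{1}≡6, 6^{2}≡0, 6^{4}≡0. Then 6^{5} = 6^{4+1} ≡ 0 × 6 ≡ 0 mod 9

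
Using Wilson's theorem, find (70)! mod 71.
By Wilson's theorem, (70)! ≡ -1 ≡ 70 mod 71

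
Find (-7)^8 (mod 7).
By repeated squaring (mod 7): (-7)^{1}≡0, (-7)^{2}≡0, (-7)^{4}≡0, (-7)^{8}≡0. So (-7)^{8} ≡ 0 (mod 7)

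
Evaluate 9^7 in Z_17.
By repeated squaring mod 17: 9^{1}≡9, 9^{2}≡13, 9^{4}≡16. Then 9^{7} = 9^{4+2+1} ≡ 16 × 13 × 9 ≡ 2 mod 17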